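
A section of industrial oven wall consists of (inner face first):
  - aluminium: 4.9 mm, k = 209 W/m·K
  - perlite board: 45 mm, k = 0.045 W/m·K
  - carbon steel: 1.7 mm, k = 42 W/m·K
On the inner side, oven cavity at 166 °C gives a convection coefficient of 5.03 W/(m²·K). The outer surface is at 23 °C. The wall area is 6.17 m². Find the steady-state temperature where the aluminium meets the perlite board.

T ≈ 142 °C

Using the resistance-network approach (series):
R_inner film = 1/(h_i·A) = 1/(5.03×6.17) = 0.03222 K/W
R_aluminium = L/(kA) = 0.0049/(209×6.17) = 3.8×10^-6 K/W
R_perlite board = L/(kA) = 0.045/(0.045×6.17) = 0.1621 K/W
R_carbon steel = L/(kA) = 0.0017/(42×6.17) = 6.56×10^-6 K/W
R_total = 0.1943 K/W;  Q = ΔT/R_total = 143/0.1943 = 736 W
T_interface = T_inner − Q·ΣR(inner→interface) = 166 − 736×0.03223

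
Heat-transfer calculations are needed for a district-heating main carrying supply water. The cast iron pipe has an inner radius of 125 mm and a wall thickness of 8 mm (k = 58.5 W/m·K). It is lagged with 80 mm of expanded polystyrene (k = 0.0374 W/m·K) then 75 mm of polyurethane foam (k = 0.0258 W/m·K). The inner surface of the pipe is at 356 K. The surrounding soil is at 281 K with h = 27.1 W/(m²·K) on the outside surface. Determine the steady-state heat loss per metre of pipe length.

Per-layer cylindrical resistances, series-summed:
R_cast iron pipe wall = ln(133/125)/(2π×58.5×1) = 1.688×10^-4 K/W
R_expanded polystyrene = ln(213/133)/(2π×0.0374×1) = 2.004 K/W
R_polyurethane foam = ln(288/213)/(2π×0.0258×1) = 1.861 K/W
R_outer film = 1/(h_o·2πr_oL) = 1/(27.1×2π×0.288×1) = 0.02039 K/W
R_total = 3.886 K/W
Q = ΔT/R_total = 75/3.886

q′ ≈ 19.3 W/m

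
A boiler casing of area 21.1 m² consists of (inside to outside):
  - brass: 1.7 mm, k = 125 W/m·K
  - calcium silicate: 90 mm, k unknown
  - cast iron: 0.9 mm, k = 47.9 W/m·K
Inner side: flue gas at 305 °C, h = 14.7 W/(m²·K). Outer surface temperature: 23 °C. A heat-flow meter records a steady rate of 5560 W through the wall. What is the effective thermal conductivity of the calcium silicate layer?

Treating each layer as a thermal resistance in series:
R_inner film = 1/(h_i·A) = 1/(14.7×21.1) = 0.003224 K/W
R_brass = L/(kA) = 0.0017/(125×21.1) = 6.445×10^-7 K/W
R_cast iron = L/(kA) = 0.0009/(47.9×21.1) = 8.905×10^-7 K/W
Sum of known resistances R_other = 0.003226 K/W
Total R = ΔT/Q = 282/5560 = 0.05072 K/W
R_calcium silicate = R_total − R_other = 0.04749 K/W
k = L/(R·A) = 0.09/(0.04749×21.1)

k ≈ 0.0898 W/(m·K)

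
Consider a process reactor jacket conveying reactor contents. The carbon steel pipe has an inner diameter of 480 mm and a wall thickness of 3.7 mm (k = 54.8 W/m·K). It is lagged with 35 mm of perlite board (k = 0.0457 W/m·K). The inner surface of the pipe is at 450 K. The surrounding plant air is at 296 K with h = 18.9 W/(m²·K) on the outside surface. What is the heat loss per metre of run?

q′ ≈ 309 W/m

For a radial system each layer contributes R = ln(r_out/r_in)/(2πkL); films add R = 1/(hA).
R_carbon steel pipe wall = ln(243.7/240)/(2π×54.8×1) = 4.443×10^-5 K/W
R_perlite board = ln(278.7/243.7)/(2π×0.0457×1) = 0.4674 K/W
R_outer film = 1/(h_o·2πr_oL) = 1/(18.9×2π×0.2787×1) = 0.03021 K/W
R_total = 0.4976 K/W
Q = ΔT/R_total = 154/0.4976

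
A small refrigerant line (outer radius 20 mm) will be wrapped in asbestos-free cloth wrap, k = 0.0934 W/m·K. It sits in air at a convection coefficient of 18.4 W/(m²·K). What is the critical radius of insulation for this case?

r_cr ≈ 5.08 mm

For a cylinder r_cr = k/h = 0.0934/18.4
r_cr = 5.08 mm; since the bare radius (20 mm) is above r_cr, any added insulation will reduce heat loss.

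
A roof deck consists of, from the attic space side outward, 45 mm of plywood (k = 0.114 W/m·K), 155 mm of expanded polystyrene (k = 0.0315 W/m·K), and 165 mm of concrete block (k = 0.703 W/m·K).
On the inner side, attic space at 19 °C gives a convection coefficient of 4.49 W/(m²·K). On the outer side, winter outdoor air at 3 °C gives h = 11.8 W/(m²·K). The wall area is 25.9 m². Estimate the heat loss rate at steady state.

Q ≈ 70.7 W

Treating each layer as a thermal resistance in series:
R_inner film = 1/(h_i·A) = 1/(4.49×25.9) = 0.008599 K/W
R_plywood = L/(kA) = 0.045/(0.114×25.9) = 0.01524 K/W
R_expanded polystyrene = L/(kA) = 0.155/(0.0315×25.9) = 0.19 K/W
R_concrete block = L/(kA) = 0.165/(0.703×25.9) = 0.009062 K/W
R_outer film = 1/(h_o·A) = 1/(11.8×25.9) = 0.003272 K/W
R_total = 0.2262 K/W
Q = ΔT / R_total = 16 / 0.2262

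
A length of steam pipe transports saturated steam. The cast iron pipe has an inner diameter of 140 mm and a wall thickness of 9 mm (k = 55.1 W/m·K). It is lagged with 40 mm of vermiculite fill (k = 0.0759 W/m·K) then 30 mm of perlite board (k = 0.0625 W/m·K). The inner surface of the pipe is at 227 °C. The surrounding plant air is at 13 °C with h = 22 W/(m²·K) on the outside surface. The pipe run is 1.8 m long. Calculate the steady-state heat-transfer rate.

Cylindrical conduction, so R = ln(r₂/r₁)/(2πkL) per layer, in series:
R_cast iron pipe wall = ln(79/70)/(2π×55.1×1.8) = 1.941×10^-4 K/W
R_vermiculite fill = ln(119/79)/(2π×0.0759×1.8) = 0.4773 K/W
R_perlite board = ln(149/119)/(2π×0.0625×1.8) = 0.3181 K/W
R_outer film = 1/(h_o·2πr_oL) = 1/(22×2π×0.149×1.8) = 0.02697 K/W
R_total = 0.8225 K/W
Q = ΔT/R_total = 214/0.8225

Q ≈ 260 W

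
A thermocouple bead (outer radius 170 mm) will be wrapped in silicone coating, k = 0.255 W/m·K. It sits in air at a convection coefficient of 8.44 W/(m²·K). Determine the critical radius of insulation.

r_cr ≈ 60.4 mm

For a sphere r_cr = 2k/h = 2×0.255/8.44
r_cr = 60.4 mm; since the bare radius (170 mm) is above r_cr, any added insulation will reduce heat loss.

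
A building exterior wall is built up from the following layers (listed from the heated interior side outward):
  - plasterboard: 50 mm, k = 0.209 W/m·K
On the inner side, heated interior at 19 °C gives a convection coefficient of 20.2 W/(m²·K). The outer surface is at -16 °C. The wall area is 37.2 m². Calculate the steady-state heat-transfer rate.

Series thermal resistances:
R_inner film = 1/(h_i·A) = 1/(20.2×37.2) = 0.001331 K/W
R_plasterboard = L/(kA) = 0.05/(0.209×37.2) = 0.006431 K/W
R_total = 0.007762 K/W
Q = ΔT / R_total = 35 / 0.007762

Q ≈ 4510 W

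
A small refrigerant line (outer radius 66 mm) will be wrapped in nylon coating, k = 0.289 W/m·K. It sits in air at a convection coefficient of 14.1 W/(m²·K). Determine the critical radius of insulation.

For a cylinder r_cr = k/h = 0.289/14.1
r_cr = 20.5 mm; since the bare radius (66 mm) is above r_cr, any added insulation will reduce heat loss.

r_cr ≈ 20.5 mm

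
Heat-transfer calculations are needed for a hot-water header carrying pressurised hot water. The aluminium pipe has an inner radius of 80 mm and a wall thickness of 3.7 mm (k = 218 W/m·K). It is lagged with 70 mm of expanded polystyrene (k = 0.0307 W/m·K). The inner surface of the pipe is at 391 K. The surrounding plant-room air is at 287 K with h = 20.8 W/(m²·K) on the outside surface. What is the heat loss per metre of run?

q′ ≈ 32.5 W/m

Cylindrical conduction, so R = ln(r₂/r₁)/(2πkL) per layer, in series:
R_aluminium pipe wall = ln(83.7/80)/(2π×218×1) = 3.301×10^-5 K/W
R_expanded polystyrene = ln(153.7/83.7)/(2π×0.0307×1) = 3.151 K/W
R_outer film = 1/(h_o·2πr_oL) = 1/(20.8×2π×0.1537×1) = 0.04978 K/W
R_total = 3.201 K/W
Q = ΔT/R_total = 104/3.201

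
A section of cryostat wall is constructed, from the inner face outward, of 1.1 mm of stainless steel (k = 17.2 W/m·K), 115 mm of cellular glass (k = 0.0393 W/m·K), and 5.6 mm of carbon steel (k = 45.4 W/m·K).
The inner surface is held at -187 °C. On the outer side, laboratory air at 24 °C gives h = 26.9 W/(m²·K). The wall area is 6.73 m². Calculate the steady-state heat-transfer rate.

Q ≈ 479 W

Series thermal resistances:
R_stainless steel = L/(kA) = 0.0011/(17.2×6.73) = 9.503×10^-6 K/W
R_cellular glass = L/(kA) = 0.115/(0.0393×6.73) = 0.4348 K/W
R_carbon steel = L/(kA) = 0.0056/(45.4×6.73) = 1.833×10^-5 K/W
R_outer film = 1/(h_o·A) = 1/(26.9×6.73) = 0.005524 K/W
R_total = 0.4404 K/W
Q = ΔT / R_total = 211 / 0.4404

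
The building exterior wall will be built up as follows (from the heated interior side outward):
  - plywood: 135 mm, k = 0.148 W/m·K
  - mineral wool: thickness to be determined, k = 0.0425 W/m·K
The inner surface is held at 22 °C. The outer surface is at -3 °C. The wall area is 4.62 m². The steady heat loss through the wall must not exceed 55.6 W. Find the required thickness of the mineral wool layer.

L ≈ 49.5 mm

Model the wall as resistances in series:
R_plywood = L/(kA) = 0.135/(0.148×4.62) = 0.1974 K/W
Sum of the known resistances R_other = 0.1974 K/W
Required total resistance R_tot = ΔT/Q_allow = 25/55.6 = 0.4496 K/W
R_mineral wool = R_tot − R_other = 0.2522 K/W
L = R·k·A = 0.2522×0.0425×4.62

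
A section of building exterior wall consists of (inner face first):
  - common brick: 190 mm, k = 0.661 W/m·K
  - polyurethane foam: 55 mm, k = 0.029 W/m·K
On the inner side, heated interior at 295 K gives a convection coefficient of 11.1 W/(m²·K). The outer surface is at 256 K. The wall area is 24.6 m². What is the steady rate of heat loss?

Q ≈ 422 W

Thermal resistances in series:
R_inner film = 1/(h_i·A) = 1/(11.1×24.6) = 0.003662 K/W
R_common brick = L/(kA) = 0.19/(0.661×24.6) = 0.01168 K/W
R_polyurethane foam = L/(kA) = 0.055/(0.029×24.6) = 0.0771 K/W
R_total = 0.09244 K/W
Q = ΔT / R_total = 39 / 0.09244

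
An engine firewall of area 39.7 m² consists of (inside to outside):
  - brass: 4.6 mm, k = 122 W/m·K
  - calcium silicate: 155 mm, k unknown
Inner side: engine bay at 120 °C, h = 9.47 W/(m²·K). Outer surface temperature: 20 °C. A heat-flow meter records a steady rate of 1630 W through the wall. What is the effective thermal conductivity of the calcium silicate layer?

Model the wall as resistances in series:
R_inner film = 1/(h_i·A) = 1/(9.47×39.7) = 0.00266 K/W
R_brass = L/(kA) = 0.0046/(122×39.7) = 9.497×10^-7 K/W
Sum of known resistances R_other = 0.002661 K/W
Total R = ΔT/Q = 100/1630 = 0.06135 K/W
R_calcium silicate = R_total − R_other = 0.05869 K/W
k = L/(R·A) = 0.155/(0.05869×39.7)

k ≈ 0.0665 W/(m·K)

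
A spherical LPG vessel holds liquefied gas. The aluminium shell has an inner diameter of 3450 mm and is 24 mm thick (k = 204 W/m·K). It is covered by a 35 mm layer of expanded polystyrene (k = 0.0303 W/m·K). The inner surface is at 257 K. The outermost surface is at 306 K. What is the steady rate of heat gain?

Spherical conduction: R = (1/r_in − 1/r_out)/(4πk) per layer; series-sum.
R_aluminium shell = (1/1.725 − 1/1.749)/(4π×204) = 3.103×10^-6 K/W
R_expanded polystyrene = (1/1.749 − 1/1.784)/(4π×0.0303) = 0.02946 K/W
R_total = 0.02946 K/W
Q = ΔT/R_total = 49/0.02946

Q ≈ 1660 W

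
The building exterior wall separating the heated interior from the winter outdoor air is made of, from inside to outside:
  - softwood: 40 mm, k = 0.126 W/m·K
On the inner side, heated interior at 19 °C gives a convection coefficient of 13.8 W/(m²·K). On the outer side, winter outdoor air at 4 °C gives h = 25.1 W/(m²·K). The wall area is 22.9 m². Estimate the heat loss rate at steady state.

Thermal resistances in series:
R_inner film = 1/(h_i·A) = 1/(13.8×22.9) = 0.003164 K/W
R_softwood = L/(kA) = 0.04/(0.126×22.9) = 0.01386 K/W
R_outer film = 1/(h_o·A) = 1/(25.1×22.9) = 0.00174 K/W
R_total = 0.01877 K/W
Q = ΔT / R_total = 15 / 0.01877

Q ≈ 799 W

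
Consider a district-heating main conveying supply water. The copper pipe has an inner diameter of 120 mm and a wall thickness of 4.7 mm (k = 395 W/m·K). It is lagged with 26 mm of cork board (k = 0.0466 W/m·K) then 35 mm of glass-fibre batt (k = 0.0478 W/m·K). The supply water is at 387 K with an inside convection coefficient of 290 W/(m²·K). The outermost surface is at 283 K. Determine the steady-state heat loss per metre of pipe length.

Treating each annulus and film as a series resistance:
R_inner film = 1/(h_i·2πr₁L) = 1/(290×2π×0.06×1) = 0.009147 K/W
R_copper pipe wall = ln(64.7/60)/(2π×395×1) = 3.039×10^-5 K/W
R_cork board = ln(90.7/64.7)/(2π×0.0466×1) = 1.154 K/W
R_glass-fibre batt = ln(125.7/90.7)/(2π×0.0478×1) = 1.087 K/W
R_total = 2.249 K/W
Q = ΔT/R_total = 104/2.249

q′ ≈ 46.2 W/m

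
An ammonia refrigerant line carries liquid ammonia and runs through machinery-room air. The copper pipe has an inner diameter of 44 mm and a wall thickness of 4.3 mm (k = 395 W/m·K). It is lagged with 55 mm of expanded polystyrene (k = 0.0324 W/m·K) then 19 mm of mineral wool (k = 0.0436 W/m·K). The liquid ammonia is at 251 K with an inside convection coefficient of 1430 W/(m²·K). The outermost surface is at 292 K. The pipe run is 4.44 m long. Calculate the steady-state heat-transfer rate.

Q ≈ 28.8 W

Radial resistances (cylindrical: R_cond = ln(r_o/r_i)/(2πkL), R_conv = 1/(h·2πrL)):
R_inner film = 1/(h_i·2πr₁L) = 1/(1430×2π×0.022×4.44) = 0.001139 K/W
R_copper pipe wall = ln(26.3/22)/(2π×395×4.44) = 1.62×10^-5 K/W
R_expanded polystyrene = ln(81.3/26.3)/(2π×0.0324×4.44) = 1.249 K/W
R_mineral wool = ln(100.3/81.3)/(2π×0.0436×4.44) = 0.1727 K/W
R_total = 1.422 K/W
Q = ΔT/R_total = 41/1.422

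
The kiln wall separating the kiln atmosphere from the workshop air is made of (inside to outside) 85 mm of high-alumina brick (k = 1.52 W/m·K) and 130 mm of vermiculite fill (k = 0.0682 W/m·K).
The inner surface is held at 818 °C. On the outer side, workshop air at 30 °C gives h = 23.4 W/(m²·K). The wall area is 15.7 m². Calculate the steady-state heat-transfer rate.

Model the wall as resistances in series:
R_high-alumina brick = L/(kA) = 0.085/(1.52×15.7) = 0.003562 K/W
R_vermiculite fill = L/(kA) = 0.13/(0.0682×15.7) = 0.1214 K/W
R_outer film = 1/(h_o·A) = 1/(23.4×15.7) = 0.002722 K/W
R_total = 0.1277 K/W
Q = ΔT / R_total = 788 / 0.1277

Q ≈ 6170 W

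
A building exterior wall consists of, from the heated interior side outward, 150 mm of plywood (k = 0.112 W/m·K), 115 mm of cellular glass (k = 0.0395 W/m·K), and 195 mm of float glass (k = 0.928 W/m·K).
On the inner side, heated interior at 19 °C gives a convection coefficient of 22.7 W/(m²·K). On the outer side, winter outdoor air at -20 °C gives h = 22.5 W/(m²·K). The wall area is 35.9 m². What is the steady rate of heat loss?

Treating each layer as a thermal resistance in series:
R_inner film = 1/(h_i·A) = 1/(22.7×35.9) = 0.001227 K/W
R_plywood = L/(kA) = 0.15/(0.112×35.9) = 0.03731 K/W
R_cellular glass = L/(kA) = 0.115/(0.0395×35.9) = 0.0811 K/W
R_float glass = L/(kA) = 0.195/(0.928×35.9) = 0.005853 K/W
R_outer film = 1/(h_o·A) = 1/(22.5×35.9) = 0.001238 K/W
R_total = 0.1267 K/W
Q = ΔT / R_total = 39 / 0.1267

Q ≈ 308 W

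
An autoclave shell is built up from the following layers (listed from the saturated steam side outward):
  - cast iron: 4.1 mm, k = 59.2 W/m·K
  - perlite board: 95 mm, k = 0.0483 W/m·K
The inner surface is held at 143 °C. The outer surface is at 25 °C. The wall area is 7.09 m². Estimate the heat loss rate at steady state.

Series thermal resistances:
R_cast iron = L/(kA) = 0.0041/(59.2×7.09) = 9.768×10^-6 K/W
R_perlite board = L/(kA) = 0.095/(0.0483×7.09) = 0.2774 K/W
R_total = 0.2774 K/W
Q = ΔT / R_total = 118 / 0.2774

Q ≈ 425 W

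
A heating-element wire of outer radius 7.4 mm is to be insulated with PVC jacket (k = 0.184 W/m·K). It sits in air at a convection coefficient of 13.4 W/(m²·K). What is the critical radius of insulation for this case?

For a cylinder r_cr = k/h = 0.184/13.4
r_cr = 13.7 mm; since the bare radius (7.4 mm) is below r_cr, adding a thin layer of insulation will *increase* heat loss.

r_cr ≈ 13.7 mm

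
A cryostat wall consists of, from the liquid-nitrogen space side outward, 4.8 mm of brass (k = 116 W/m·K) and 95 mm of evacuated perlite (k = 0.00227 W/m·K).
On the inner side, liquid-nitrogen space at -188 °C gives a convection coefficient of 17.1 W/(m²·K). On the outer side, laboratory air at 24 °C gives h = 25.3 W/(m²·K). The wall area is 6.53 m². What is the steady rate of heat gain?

Q ≈ 33 W

Using the resistance-network approach (series):
R_inner film = 1/(h_i·A) = 1/(17.1×6.53) = 0.008956 K/W
R_brass = L/(kA) = 0.0048/(116×6.53) = 6.337×10^-6 K/W
R_evacuated perlite = L/(kA) = 0.095/(0.00227×6.53) = 6.409 K/W
R_outer film = 1/(h_o·A) = 1/(25.3×6.53) = 0.006053 K/W
R_total = 6.424 K/W
Q = ΔT / R_total = 212 / 6.424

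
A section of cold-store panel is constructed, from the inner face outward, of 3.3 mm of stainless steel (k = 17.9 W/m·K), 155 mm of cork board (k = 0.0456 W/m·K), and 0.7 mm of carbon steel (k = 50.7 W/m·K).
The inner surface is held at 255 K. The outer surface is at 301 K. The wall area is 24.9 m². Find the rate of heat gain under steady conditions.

Thermal resistances in series:
R_stainless steel = L/(kA) = 0.0033/(17.9×24.9) = 7.404×10^-6 K/W
R_cork board = L/(kA) = 0.155/(0.0456×24.9) = 0.1365 K/W
R_carbon steel = L/(kA) = 0.0007/(50.7×24.9) = 5.545×10^-7 K/W
R_total = 0.1365 K/W
Q = ΔT / R_total = 46 / 0.1365

Q ≈ 337 W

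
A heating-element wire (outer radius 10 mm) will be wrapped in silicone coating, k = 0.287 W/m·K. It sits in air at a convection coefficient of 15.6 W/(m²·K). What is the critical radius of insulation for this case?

r_cr ≈ 18.4 mm

For a cylinder r_cr = k/h = 0.287/15.6
r_cr = 18.4 mm; since the bare radius (10 mm) is below r_cr, adding a thin layer of insulation will *increase* heat loss.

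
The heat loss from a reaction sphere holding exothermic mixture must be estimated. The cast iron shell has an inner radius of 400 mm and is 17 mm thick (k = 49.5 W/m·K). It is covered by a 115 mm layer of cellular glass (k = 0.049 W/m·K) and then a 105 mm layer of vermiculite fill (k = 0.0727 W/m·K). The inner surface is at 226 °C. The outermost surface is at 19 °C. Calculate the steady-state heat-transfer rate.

For a spherical shell R = (1/r₁ − 1/r₂)/(4πk); film R = 1/(h·4πr²). In series:
R_cast iron shell = (1/0.4 − 1/0.417)/(4π×49.5) = 1.638×10^-4 K/W
R_cellular glass = (1/0.417 − 1/0.532)/(4π×0.049) = 0.8419 K/W
R_vermiculite fill = (1/0.532 − 1/0.637)/(4π×0.0727) = 0.3392 K/W
R_total = 1.181 K/W
Q = ΔT/R_total = 207/1.181

Q ≈ 175 W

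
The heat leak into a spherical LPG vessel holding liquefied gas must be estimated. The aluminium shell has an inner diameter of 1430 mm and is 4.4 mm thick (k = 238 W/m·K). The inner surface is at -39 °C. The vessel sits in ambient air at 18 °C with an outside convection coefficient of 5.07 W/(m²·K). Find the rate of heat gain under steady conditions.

Q ≈ 1880 W

Radial (spherical) resistances in series:
R_aluminium shell = (1/0.715 − 1/0.7194)/(4π×238) = 2.86×10^-6 K/W
R_outer film = 1/(h·4πr_o²) = 1/(5.07×4π×0.7194²) = 0.03033 K/W
R_total = 0.03033 K/W
Q = ΔT/R_total = 57/0.03033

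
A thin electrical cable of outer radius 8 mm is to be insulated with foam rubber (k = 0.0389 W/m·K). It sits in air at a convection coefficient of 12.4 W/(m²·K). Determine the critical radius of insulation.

For a cylinder r_cr = k/h = 0.0389/12.4
r_cr = 3.14 mm; since the bare radius (8 mm) is above r_cr, any added insulation will reduce heat loss.

r_cr ≈ 3.14 mm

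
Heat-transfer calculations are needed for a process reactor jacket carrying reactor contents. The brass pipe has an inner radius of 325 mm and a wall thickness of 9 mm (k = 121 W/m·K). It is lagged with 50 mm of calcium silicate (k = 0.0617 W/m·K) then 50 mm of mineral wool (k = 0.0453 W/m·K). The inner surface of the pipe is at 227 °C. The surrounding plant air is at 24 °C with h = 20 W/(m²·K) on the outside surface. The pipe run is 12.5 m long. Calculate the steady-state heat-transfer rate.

For a radial system each layer contributes R = ln(r_out/r_in)/(2πkL); films add R = 1/(hA).
R_brass pipe wall = ln(334/325)/(2π×121×12.5) = 2.874×10^-6 K/W
R_calcium silicate = ln(384/334)/(2π×0.0617×12.5) = 0.02879 K/W
R_mineral wool = ln(434/384)/(2π×0.0453×12.5) = 0.0344 K/W
R_outer film = 1/(h_o·2πr_oL) = 1/(20×2π×0.434×12.5) = 0.001467 K/W
R_total = 0.06466 K/W
Q = ΔT/R_total = 203/0.06466

Q ≈ 3140 W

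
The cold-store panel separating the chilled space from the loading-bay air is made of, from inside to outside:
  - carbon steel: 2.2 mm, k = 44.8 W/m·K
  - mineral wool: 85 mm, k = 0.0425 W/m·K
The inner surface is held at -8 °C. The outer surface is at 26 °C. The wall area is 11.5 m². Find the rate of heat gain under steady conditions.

Q ≈ 195 W

Using the resistance-network approach (series):
R_carbon steel = L/(kA) = 0.0022/(44.8×11.5) = 4.27×10^-6 K/W
R_mineral wool = L/(kA) = 0.085/(0.0425×11.5) = 0.1739 K/W
R_total = 0.1739 K/W
Q = ΔT / R_total = 34 / 0.1739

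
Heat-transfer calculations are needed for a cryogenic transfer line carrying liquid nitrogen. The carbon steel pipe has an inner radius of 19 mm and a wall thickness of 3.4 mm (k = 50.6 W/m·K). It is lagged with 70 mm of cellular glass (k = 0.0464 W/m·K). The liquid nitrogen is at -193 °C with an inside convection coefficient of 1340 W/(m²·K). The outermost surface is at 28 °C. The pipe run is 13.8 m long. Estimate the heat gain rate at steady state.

Q ≈ 627 W

Treating each annulus and film as a series resistance:
R_inner film = 1/(h_i·2πr₁L) = 1/(1340×2π×0.019×13.8) = 4.53×10^-4 K/W
R_carbon steel pipe wall = ln(22.4/19)/(2π×50.6×13.8) = 3.752×10^-5 K/W
R_cellular glass = ln(92.4/22.4)/(2π×0.0464×13.8) = 0.3522 K/W
R_total = 0.3527 K/W
Q = ΔT/R_total = 221/0.3527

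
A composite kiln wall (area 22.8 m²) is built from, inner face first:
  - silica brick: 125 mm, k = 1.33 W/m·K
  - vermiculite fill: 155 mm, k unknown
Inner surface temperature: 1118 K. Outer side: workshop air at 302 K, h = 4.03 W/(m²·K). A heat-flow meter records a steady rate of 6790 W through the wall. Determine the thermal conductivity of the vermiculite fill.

Model the wall as resistances in series:
R_silica brick = L/(kA) = 0.125/(1.33×22.8) = 0.004122 K/W
R_outer film = 1/(h_o·A) = 1/(4.03×22.8) = 0.01088 K/W
Sum of known resistances R_other = 0.01501 K/W
Total R = ΔT/Q = 816/6790 = 0.1202 K/W
R_vermiculite fill = R_total − R_other = 0.1052 K/W
k = L/(R·A) = 0.155/(0.1052×22.8)

k ≈ 0.0646 W/(m·K)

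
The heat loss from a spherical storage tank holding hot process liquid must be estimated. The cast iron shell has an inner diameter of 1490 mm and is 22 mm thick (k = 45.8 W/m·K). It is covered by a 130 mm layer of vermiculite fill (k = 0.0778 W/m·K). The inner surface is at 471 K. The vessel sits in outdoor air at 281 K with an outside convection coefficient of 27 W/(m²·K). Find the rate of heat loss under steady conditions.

Q ≈ 964 W

For a spherical shell R = (1/r₁ − 1/r₂)/(4πk); film R = 1/(h·4πr²). In series:
R_cast iron shell = (1/0.745 − 1/0.767)/(4π×45.8) = 6.69×10^-5 K/W
R_vermiculite fill = (1/0.767 − 1/0.897)/(4π×0.0778) = 0.1933 K/W
R_outer film = 1/(h·4πr_o²) = 1/(27×4π×0.897²) = 0.003663 K/W
R_total = 0.197 K/W
Q = ΔT/R_total = 190/0.197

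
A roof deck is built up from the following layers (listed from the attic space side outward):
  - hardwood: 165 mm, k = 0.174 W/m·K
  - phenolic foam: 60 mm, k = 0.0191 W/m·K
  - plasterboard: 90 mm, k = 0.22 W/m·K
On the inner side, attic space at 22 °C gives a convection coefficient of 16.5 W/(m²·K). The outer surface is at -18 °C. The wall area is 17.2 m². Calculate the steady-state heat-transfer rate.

Treating each layer as a thermal resistance in series:
R_inner film = 1/(h_i·A) = 1/(16.5×17.2) = 0.003524 K/W
R_hardwood = L/(kA) = 0.165/(0.174×17.2) = 0.05513 K/W
R_phenolic foam = L/(kA) = 0.06/(0.0191×17.2) = 0.1826 K/W
R_plasterboard = L/(kA) = 0.09/(0.22×17.2) = 0.02378 K/W
R_total = 0.2651 K/W
Q = ΔT / R_total = 40 / 0.2651

Q ≈ 151 W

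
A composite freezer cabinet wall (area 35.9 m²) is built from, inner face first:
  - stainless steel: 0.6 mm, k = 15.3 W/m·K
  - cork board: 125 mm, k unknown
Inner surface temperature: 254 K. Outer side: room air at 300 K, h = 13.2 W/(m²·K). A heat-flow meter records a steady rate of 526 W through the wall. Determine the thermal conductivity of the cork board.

Thermal resistances in series:
R_stainless steel = L/(kA) = 0.0006/(15.3×35.9) = 1.092×10^-6 K/W
R_outer film = 1/(h_o·A) = 1/(13.2×35.9) = 0.00211 K/W
Sum of known resistances R_other = 0.002111 K/W
Total R = ΔT/Q = 46/526 = 0.08745 K/W
R_cork board = R_total − R_other = 0.08534 K/W
k = L/(R·A) = 0.125/(0.08534×35.9)

k ≈ 0.0408 W/(m·K)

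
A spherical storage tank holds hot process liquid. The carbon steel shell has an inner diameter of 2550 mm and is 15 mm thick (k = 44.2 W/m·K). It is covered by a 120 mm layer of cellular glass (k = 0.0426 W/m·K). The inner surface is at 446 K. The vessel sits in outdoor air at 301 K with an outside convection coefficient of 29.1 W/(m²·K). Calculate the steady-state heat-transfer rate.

For a spherical shell R = (1/r₁ − 1/r₂)/(4πk); film R = 1/(h·4πr²). In series:
R_carbon steel shell = (1/1.275 − 1/1.29)/(4π×44.2) = 1.642×10^-5 K/W
R_cellular glass = (1/1.29 − 1/1.41)/(4π×0.0426) = 0.1232 K/W
R_outer film = 1/(h·4πr_o²) = 1/(29.1×4π×1.41²) = 0.001375 K/W
R_total = 0.1246 K/W
Q = ΔT/R_total = 145/0.1246

Q ≈ 1160 W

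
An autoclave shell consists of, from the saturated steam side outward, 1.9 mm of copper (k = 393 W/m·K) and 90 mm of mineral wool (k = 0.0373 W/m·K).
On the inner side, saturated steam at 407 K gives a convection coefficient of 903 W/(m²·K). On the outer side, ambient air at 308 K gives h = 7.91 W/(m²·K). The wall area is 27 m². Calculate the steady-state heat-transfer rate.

Q ≈ 1050 W

Thermal resistances in series:
R_inner film = 1/(h_i·A) = 1/(903×27) = 4.102×10^-5 K/W
R_copper = L/(kA) = 0.0019/(393×27) = 1.791×10^-7 K/W
R_mineral wool = L/(kA) = 0.09/(0.0373×27) = 0.08937 K/W
R_outer film = 1/(h_o·A) = 1/(7.91×27) = 0.004682 K/W
R_total = 0.09409 K/W
Q = ΔT / R_total = 99 / 0.09409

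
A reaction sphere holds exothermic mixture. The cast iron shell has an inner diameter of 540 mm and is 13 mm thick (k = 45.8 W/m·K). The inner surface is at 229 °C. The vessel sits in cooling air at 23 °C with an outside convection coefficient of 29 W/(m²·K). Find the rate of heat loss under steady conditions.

Each spherical layer contributes R = (1/r_i − 1/r_o)/(4πk):
R_cast iron shell = (1/0.27 − 1/0.283)/(4π×45.8) = 2.956×10^-4 K/W
R_outer film = 1/(h·4πr_o²) = 1/(29×4π×0.283²) = 0.03426 K/W
R_total = 0.03456 K/W
Q = ΔT/R_total = 206/0.03456

Q ≈ 5960 W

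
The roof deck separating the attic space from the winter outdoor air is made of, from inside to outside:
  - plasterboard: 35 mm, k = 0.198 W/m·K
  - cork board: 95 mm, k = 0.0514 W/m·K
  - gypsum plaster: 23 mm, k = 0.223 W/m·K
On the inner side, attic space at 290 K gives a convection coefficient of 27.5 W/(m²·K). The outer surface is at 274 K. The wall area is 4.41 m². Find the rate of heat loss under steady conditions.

Q ≈ 32.6 W

Model the wall as resistances in series:
R_inner film = 1/(h_i·A) = 1/(27.5×4.41) = 0.008246 K/W
R_plasterboard = L/(kA) = 0.035/(0.198×4.41) = 0.04008 K/W
R_cork board = L/(kA) = 0.095/(0.0514×4.41) = 0.4191 K/W
R_gypsum plaster = L/(kA) = 0.023/(0.223×4.41) = 0.02339 K/W
R_total = 0.4908 K/W
Q = ΔT / R_total = 16 / 0.4908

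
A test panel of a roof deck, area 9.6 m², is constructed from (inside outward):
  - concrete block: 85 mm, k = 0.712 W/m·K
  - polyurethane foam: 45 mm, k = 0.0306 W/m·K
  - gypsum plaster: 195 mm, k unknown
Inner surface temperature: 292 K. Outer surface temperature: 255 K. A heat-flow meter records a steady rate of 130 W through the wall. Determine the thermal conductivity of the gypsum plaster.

k ≈ 0.171 W/(m·K)

Using the resistance-network approach (series):
R_concrete block = L/(kA) = 0.085/(0.712×9.6) = 0.01244 K/W
R_polyurethane foam = L/(kA) = 0.045/(0.0306×9.6) = 0.1532 K/W
Sum of known resistances R_other = 0.1656 K/W
Total R = ΔT/Q = 37/130 = 0.2846 K/W
R_gypsum plaster = R_total − R_other = 0.119 K/W
k = L/(R·A) = 0.195/(0.119×9.6)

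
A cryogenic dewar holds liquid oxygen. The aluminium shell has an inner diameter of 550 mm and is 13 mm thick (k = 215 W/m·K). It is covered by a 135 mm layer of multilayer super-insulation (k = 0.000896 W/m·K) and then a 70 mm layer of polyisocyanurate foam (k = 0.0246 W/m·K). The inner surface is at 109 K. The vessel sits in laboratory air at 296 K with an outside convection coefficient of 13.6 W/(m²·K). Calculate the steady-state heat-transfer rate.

Q ≈ 1.88 W

Radial (spherical) resistances in series:
R_aluminium shell = (1/0.275 − 1/0.288)/(4π×215) = 6.075×10^-5 K/W
R_multilayer super-insulation = (1/0.288 − 1/0.423)/(4π×0.000896) = 98.42 K/W
R_polyisocyanurate foam = (1/0.423 − 1/0.493)/(4π×0.0246) = 1.086 K/W
R_outer film = 1/(h·4πr_o²) = 1/(13.6×4π×0.493²) = 0.02407 K/W
R_total = 99.53 K/W
Q = ΔT/R_total = 187/99.53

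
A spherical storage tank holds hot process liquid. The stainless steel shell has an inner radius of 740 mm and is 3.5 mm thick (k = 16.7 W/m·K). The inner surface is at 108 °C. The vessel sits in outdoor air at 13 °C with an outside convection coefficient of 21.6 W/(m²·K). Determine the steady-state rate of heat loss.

Each spherical layer contributes R = (1/r_i − 1/r_o)/(4πk):
R_stainless steel shell = (1/0.74 − 1/0.7435)/(4π×16.7) = 3.031×10^-5 K/W
R_outer film = 1/(h·4πr_o²) = 1/(21.6×4π×0.7435²) = 0.006665 K/W
R_total = 0.006695 K/W
Q = ΔT/R_total = 95/0.006695

Q ≈ 14200 W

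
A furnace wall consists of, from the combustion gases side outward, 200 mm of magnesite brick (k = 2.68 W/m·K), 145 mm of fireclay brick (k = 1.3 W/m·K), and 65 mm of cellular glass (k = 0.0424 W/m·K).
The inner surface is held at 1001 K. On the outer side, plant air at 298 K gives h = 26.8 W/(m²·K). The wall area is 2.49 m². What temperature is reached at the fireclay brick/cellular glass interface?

T ≈ 926 K

Using the resistance-network approach (series):
R_magnesite brick = L/(kA) = 0.2/(2.68×2.49) = 0.02997 K/W
R_fireclay brick = L/(kA) = 0.145/(1.3×2.49) = 0.04479 K/W
R_cellular glass = L/(kA) = 0.065/(0.0424×2.49) = 0.6157 K/W
R_outer film = 1/(h_o·A) = 1/(26.8×2.49) = 0.01499 K/W
R_total = 0.7054 K/W;  Q = ΔT/R_total = 703/0.7054 = 996.6 W
T_interface = T_inner − Q·ΣR(inner→interface) = 1001 − 997×0.07477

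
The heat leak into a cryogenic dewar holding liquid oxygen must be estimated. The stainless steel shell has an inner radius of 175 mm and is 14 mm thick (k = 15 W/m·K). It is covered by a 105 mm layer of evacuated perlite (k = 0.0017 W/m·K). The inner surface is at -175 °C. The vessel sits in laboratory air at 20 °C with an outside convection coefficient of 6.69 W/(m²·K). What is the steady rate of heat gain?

Q ≈ 2.2 W

For a spherical shell R = (1/r₁ − 1/r₂)/(4πk); film R = 1/(h·4πr²). In series:
R_stainless steel shell = (1/0.175 − 1/0.189)/(4π×15) = 0.002246 K/W
R_evacuated perlite = (1/0.189 − 1/0.294)/(4π×0.0017) = 88.45 K/W
R_outer film = 1/(h·4πr_o²) = 1/(6.69×4π×0.294²) = 0.1376 K/W
R_total = 88.59 K/W
Q = ΔT/R_total = 195/88.59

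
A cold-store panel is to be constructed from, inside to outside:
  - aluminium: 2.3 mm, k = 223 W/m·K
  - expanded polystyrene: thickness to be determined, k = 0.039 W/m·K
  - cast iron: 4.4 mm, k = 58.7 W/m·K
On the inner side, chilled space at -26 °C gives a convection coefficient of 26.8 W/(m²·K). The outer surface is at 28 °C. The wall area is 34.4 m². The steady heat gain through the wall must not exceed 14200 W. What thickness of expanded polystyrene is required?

Treating each layer as a thermal resistance in series:
R_inner film = 1/(h_i·A) = 1/(26.8×34.4) = 0.001085 K/W
R_aluminium = L/(kA) = 0.0023/(223×34.4) = 2.998×10^-7 K/W
R_cast iron = L/(kA) = 0.0044/(58.7×34.4) = 2.179×10^-6 K/W
Sum of the known resistances R_other = 0.001087 K/W
Required total resistance R_tot = ΔT/Q_allow = 54/14200 = 0.003803 K/W
R_expanded polystyrene = R_tot − R_other = 0.002716 K/W
L = R·k·A = 0.002716×0.039×34.4

L ≈ 3.64 mm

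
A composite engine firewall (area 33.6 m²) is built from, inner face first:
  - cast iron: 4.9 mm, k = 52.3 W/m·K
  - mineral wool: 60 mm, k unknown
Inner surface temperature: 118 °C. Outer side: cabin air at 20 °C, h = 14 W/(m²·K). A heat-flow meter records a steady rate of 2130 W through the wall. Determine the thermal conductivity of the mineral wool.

k ≈ 0.0407 W/(m·K)

Using the resistance-network approach (series):
R_cast iron = L/(kA) = 0.0049/(52.3×33.6) = 2.788×10^-6 K/W
R_outer film = 1/(h_o·A) = 1/(14×33.6) = 0.002126 K/W
Sum of known resistances R_other = 0.002129 K/W
Total R = ΔT/Q = 98/2130 = 0.04601 K/W
R_mineral wool = R_total − R_other = 0.04388 K/W
k = L/(R·A) = 0.06/(0.04388×33.6)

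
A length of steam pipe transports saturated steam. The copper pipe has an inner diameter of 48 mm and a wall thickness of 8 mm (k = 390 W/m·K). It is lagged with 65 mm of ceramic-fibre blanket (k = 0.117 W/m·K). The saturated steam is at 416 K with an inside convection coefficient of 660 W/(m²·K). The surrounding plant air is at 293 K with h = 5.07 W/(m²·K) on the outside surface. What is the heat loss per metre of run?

Cylindrical conduction, so R = ln(r₂/r₁)/(2πkL) per layer, in series:
R_inner film = 1/(h_i·2πr₁L) = 1/(660×2π×0.024×1) = 0.01005 K/W
R_copper pipe wall = ln(32/24)/(2π×390×1) = 1.174×10^-4 K/W
R_ceramic-fibre blanket = ln(97/32)/(2π×0.117×1) = 1.509 K/W
R_outer film = 1/(h_o·2πr_oL) = 1/(5.07×2π×0.097×1) = 0.3236 K/W
R_total = 1.842 K/W
Q = ΔT/R_total = 123/1.842

q′ ≈ 66.8 W/m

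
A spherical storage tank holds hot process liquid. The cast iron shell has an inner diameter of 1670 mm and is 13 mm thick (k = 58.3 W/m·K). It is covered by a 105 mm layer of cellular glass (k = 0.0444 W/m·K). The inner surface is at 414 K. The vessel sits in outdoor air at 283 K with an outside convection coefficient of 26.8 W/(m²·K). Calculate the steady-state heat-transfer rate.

Radial (spherical) resistances in series:
R_cast iron shell = (1/0.835 − 1/0.848)/(4π×58.3) = 2.506×10^-5 K/W
R_cellular glass = (1/0.848 − 1/0.953)/(4π×0.0444) = 0.2329 K/W
R_outer film = 1/(h·4πr_o²) = 1/(26.8×4π×0.953²) = 0.003269 K/W
R_total = 0.2362 K/W
Q = ΔT/R_total = 131/0.2362

Q ≈ 555 W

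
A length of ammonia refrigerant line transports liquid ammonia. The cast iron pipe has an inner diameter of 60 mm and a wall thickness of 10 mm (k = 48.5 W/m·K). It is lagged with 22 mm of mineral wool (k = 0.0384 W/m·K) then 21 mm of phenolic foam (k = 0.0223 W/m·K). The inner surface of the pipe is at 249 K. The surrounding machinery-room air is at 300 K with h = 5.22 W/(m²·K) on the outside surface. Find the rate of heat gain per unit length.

q′ ≈ 12 W/m

Radial resistances (cylindrical: R_cond = ln(r_o/r_i)/(2πkL), R_conv = 1/(h·2πrL)):
R_cast iron pipe wall = ln(40/30)/(2π×48.5×1) = 9.44×10^-4 K/W
R_mineral wool = ln(62/40)/(2π×0.0384×1) = 1.816 K/W
R_phenolic foam = ln(83/62)/(2π×0.0223×1) = 2.082 K/W
R_outer film = 1/(h_o·2πr_oL) = 1/(5.22×2π×0.083×1) = 0.3673 K/W
R_total = 4.267 K/W
Q = ΔT/R_total = 51/4.267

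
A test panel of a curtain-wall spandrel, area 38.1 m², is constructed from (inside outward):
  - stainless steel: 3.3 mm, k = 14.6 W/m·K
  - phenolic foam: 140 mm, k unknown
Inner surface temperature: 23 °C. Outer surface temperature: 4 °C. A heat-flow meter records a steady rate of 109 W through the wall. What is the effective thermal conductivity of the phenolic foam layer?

Using the resistance-network approach (series):
R_stainless steel = L/(kA) = 0.0033/(14.6×38.1) = 5.932×10^-6 K/W
Sum of known resistances R_other = 5.932×10^-6 K/W
Total R = ΔT/Q = 19/109 = 0.1743 K/W
R_phenolic foam = R_total − R_other = 0.1743 K/W
k = L/(R·A) = 0.14/(0.1743×38.1)

k ≈ 0.0211 W/(m·K)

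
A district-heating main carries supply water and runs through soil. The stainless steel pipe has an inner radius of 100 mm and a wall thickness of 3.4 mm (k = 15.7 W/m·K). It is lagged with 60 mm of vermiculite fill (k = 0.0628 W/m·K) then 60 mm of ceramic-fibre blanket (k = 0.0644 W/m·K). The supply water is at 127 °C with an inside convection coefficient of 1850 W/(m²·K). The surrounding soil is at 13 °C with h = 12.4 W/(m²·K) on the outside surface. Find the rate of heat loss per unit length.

q′ ≈ 57.2 W/m

For a radial system each layer contributes R = ln(r_out/r_in)/(2πkL); films add R = 1/(hA).
R_inner film = 1/(h_i·2πr₁L) = 1/(1850×2π×0.1×1) = 8.603×10^-4 K/W
R_stainless steel pipe wall = ln(103.4/100)/(2π×15.7×1) = 3.389×10^-4 K/W
R_vermiculite fill = ln(163.4/103.4)/(2π×0.0628×1) = 1.16 K/W
R_ceramic-fibre blanket = ln(223.4/163.4)/(2π×0.0644×1) = 0.7729 K/W
R_outer film = 1/(h_o·2πr_oL) = 1/(12.4×2π×0.2234×1) = 0.05745 K/W
R_total = 1.991 K/W
Q = ΔT/R_total = 114/1.991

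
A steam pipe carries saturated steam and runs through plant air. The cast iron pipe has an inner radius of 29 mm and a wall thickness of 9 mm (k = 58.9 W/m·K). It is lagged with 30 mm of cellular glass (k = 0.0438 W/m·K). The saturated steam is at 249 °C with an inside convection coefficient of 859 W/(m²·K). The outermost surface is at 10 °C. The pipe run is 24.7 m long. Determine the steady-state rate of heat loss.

Per-layer cylindrical resistances, series-summed:
R_inner film = 1/(h_i·2πr₁L) = 1/(859×2π×0.029×24.7) = 2.587×10^-4 K/W
R_cast iron pipe wall = ln(38/29)/(2π×58.9×24.7) = 2.957×10^-5 K/W
R_cellular glass = ln(68/38)/(2π×0.0438×24.7) = 0.08561 K/W
R_total = 0.0859 K/W
Q = ΔT/R_total = 239/0.0859

Q ≈ 2780 W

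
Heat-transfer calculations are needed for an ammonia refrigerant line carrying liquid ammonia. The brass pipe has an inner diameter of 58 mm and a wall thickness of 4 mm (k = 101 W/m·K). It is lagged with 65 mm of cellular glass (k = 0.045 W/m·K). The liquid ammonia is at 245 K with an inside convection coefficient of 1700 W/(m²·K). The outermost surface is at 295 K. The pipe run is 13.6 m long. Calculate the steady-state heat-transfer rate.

Cylindrical conduction, so R = ln(r₂/r₁)/(2πkL) per layer, in series:
R_inner film = 1/(h_i·2πr₁L) = 1/(1700×2π×0.029×13.6) = 2.374×10^-4 K/W
R_brass pipe wall = ln(33/29)/(2π×101×13.6) = 1.497×10^-5 K/W
R_cellular glass = ln(98/33)/(2π×0.045×13.6) = 0.2831 K/W
R_total = 0.2833 K/W
Q = ΔT/R_total = 50/0.2833

Q ≈ 176 W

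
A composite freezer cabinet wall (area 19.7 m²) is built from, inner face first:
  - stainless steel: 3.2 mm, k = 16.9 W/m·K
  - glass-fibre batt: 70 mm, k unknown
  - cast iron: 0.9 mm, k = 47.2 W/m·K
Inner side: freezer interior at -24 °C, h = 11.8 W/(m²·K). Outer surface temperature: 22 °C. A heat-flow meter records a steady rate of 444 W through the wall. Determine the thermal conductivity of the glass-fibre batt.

k ≈ 0.0358 W/(m·K)

Treating each layer as a thermal resistance in series:
R_inner film = 1/(h_i·A) = 1/(11.8×19.7) = 0.004302 K/W
R_stainless steel = L/(kA) = 0.0032/(16.9×19.7) = 9.612×10^-6 K/W
R_cast iron = L/(kA) = 0.0009/(47.2×19.7) = 9.679×10^-7 K/W
Sum of known resistances R_other = 0.004312 K/W
Total R = ΔT/Q = 46/444 = 0.1036 K/W
R_glass-fibre batt = R_total − R_other = 0.09929 K/W
k = L/(R·A) = 0.07/(0.09929×19.7)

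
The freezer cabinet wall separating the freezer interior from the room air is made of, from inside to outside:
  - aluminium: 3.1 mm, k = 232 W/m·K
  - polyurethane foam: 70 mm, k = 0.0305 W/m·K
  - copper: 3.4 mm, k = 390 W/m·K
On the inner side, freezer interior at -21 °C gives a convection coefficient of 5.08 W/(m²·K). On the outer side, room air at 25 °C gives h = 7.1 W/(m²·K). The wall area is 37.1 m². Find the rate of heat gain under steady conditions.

Model the wall as resistances in series:
R_inner film = 1/(h_i·A) = 1/(5.08×37.1) = 0.005306 K/W
R_aluminium = L/(kA) = 0.0031/(232×37.1) = 3.602×10^-7 K/W
R_polyurethane foam = L/(kA) = 0.07/(0.0305×37.1) = 0.06186 K/W
R_copper = L/(kA) = 0.0034/(390×37.1) = 2.35×10^-7 K/W
R_outer film = 1/(h_o·A) = 1/(7.1×37.1) = 0.003796 K/W
R_total = 0.07096 K/W
Q = ΔT / R_total = 46 / 0.07096

Q ≈ 648 W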